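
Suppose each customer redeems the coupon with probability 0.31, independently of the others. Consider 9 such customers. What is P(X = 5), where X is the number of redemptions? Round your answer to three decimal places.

X ~ Binomial(n=9, p=0.31).
P(X=5) = C(9,5) · p^5 · (1−p)^4
= 126 · 0.0028629 · 0.22667 = 0.08177

0.082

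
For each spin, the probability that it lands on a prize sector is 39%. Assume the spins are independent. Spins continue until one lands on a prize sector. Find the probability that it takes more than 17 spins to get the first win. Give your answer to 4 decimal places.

0.0002

Y = number of spins to the first success; geometric, p = 0.39.
P(Y > 17) = P(first 17 all fail) = (1−p)^17 = 0.000224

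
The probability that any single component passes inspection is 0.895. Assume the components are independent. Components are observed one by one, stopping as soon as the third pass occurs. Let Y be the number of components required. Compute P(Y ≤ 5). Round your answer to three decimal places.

0.990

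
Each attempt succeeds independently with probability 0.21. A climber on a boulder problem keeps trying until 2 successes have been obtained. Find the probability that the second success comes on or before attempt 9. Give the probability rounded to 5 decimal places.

Finishing within 9 attempts ⇔ at least 2 successes in the first 9. With X ~ Binomial(9, 0.21), P(Y ≤ 9) = 1 − P(X ≤ 1).
  k=0: C(9,0)·0.21^0·0.79^9 = 0.1198516
  k=1: C(9,1)·0.21^1·0.79^8 = 0.2867336
1 − 0.4065852 = 0.5934148

0.59341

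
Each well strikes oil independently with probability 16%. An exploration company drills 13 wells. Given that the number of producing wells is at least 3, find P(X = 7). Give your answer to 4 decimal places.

0.0047

X ~ Binomial(13, 0.16). Want P(X=7 | X≥3) = P(X=7) / P(X≥3).
P(X=7) = C(13,7)·0.16^7·0.84^6 = 0.001618
P(X≥3) = 1 − 0.103665 − 0.256693 − 0.293364 = 0.346278
Ratio = 0.001618 / 0.346278 = 0.004673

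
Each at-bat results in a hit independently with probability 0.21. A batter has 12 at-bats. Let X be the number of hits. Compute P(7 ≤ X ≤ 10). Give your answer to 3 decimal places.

X ~ Binomial(12, 0.21); P(7 ≤ X ≤ 10) = Σ C(12,k) p^k (1−p)^(12−k) over k:
  k=7: C(12,7)·0.21^7·0.79^5 = 0.00439
  k=8: C(12,8)·0.21^8·0.79^4 = 0.00073
  k=9: C(12,9)·0.21^9·0.79^3 = 0.00009
  k=10: C(12,10)·0.21^10·0.79^2 = 0.00001
Total = 0.00521

0.005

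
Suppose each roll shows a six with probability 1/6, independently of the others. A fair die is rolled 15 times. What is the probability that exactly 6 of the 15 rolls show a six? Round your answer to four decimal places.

0.0208

X ~ Binomial(n=15, p=0.166667).
P(X=6) = C(15,6) · p^6 · (1−p)^9
= 5005 · 2.1433e-05 · 0.19381 = 0.020791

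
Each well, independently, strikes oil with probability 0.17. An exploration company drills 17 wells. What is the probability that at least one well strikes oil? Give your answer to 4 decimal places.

P(at least one) = 1 − P(none) = 1 − (1 − 0.17)^17
= 1 − 0.042104 = 0.957896

0.9579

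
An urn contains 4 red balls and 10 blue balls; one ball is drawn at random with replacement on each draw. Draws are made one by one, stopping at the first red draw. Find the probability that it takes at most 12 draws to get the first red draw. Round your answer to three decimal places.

0.982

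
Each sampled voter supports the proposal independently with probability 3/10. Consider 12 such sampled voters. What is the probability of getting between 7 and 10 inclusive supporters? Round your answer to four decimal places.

X ~ Binomial(12, 0.30); P(7 ≤ X ≤ 10) = Σ C(12,k) p^k (1−p)^(12−k) over k:
  k=7: C(12,7)·0.30^7·0.70^5 = 0.029111
  k=8: C(12,8)·0.30^8·0.70^4 = 0.007798
  k=9: C(12,9)·0.30^9·0.70^3 = 0.001485
  k=10: C(12,10)·0.30^10·0.70^2 = 0.000191
Total = 0.038585

0.0386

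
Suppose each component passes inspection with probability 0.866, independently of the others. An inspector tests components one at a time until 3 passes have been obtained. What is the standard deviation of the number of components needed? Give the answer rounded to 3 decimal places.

Y = total components until the third success; negative binomial with r=3, p=0.866.
SD(Y) = √[r(1−p)/p²] = √(0.53603) = 0.73214

0.732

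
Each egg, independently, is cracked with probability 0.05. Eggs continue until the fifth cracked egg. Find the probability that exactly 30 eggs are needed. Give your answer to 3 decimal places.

Y = trial on which the fifth success occurs; negative binomial, r=5, p=0.05.
P(Y=30) = C(29,4) · p^5 · (1−p)^25
= 23751 · 3.125e-07 · 0.27739 = 0.00206

0.002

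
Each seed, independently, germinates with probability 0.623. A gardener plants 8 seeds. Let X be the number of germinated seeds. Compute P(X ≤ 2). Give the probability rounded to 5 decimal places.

0.03700

X ~ Binomial(8, 0.623); P(X ≤ 2) = Σ C(8,k) p^k (1−p)^(8−k) over k:
  k=0: C(8,0)·0.623^0·0.377^8 = 0.0004081
  k=1: C(8,1)·0.623^1·0.377^7 = 0.0053947
  k=2: C(8,2)·0.623^2·0.377^6 = 0.0312020
Total = 0.0370048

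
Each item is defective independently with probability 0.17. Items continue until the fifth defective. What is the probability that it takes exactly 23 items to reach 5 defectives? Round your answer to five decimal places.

Y = trial on which the fifth success occurs; negative binomial, r=5, p=0.17.
P(Y=23) = C(22,4) · p^5 · (1−p)^18
= 7315 · 0.00014199 · 0.034947 = 0.0362965

0.03630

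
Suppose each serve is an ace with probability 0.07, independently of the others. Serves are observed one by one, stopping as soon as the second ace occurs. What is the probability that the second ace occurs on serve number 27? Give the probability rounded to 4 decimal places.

0.0208

Y = trial on which the second success occurs; negative binomial, r=2, p=0.07.
P(Y=27) = C(26,1) · p^2 · (1−p)^25
= 26 · 0.0049 · 0.16296 = 0.020761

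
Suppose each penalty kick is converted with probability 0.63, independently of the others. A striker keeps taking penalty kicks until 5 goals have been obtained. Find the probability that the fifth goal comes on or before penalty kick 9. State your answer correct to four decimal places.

Finishing within 9 penalty kicks ⇔ at least 5 successes in the first 9. With X ~ Binomial(9, 0.63), P(Y ≤ 9) = 1 − P(X ≤ 4).
  k=0: C(9,0)·0.63^0·0.37^9 = 0.000130
  k=1: C(9,1)·0.63^1·0.37^8 = 0.001992
  k=2: C(9,2)·0.63^2·0.37^7 = 0.013564
  k=3: C(9,3)·0.63^3·0.37^6 = 0.053890
  k=4: C(9,4)·0.63^4·0.37^5 = 0.137639
1 − 0.207215 = 0.792785

0.7928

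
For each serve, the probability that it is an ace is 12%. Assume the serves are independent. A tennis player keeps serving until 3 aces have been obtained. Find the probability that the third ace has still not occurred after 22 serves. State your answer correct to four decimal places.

Needing more than 22 serves ⇔ fewer than 3 successes in the first 22. With X ~ Binomial(22, 0.12), P(Y > 22) = P(X ≤ 2).
  k=0: C(22,0)·0.12^0·0.88^22 = 0.060065
  k=1: C(22,1)·0.12^1·0.88^21 = 0.180194
  k=2: C(22,2)·0.12^2·0.88^20 = 0.258005
P(X ≤ 2) = 0.498263

0.4983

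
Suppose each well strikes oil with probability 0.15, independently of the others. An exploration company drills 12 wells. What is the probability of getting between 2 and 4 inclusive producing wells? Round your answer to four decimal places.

X ~ Binomial(12, 0.15); P(2 ≤ X ≤ 4) = Σ C(12,k) p^k (1−p)^(12−k) over k:
  k=2: C(12,2)·0.15^2·0.85^10 = 0.292358
  k=3: C(12,3)·0.15^3·0.85^9 = 0.171976
  k=4: C(12,4)·0.15^4·0.85^8 = 0.068284
Total = 0.532618

0.5326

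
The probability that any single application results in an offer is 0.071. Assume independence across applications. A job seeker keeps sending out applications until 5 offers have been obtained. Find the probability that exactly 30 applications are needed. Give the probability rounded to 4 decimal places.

Y = trial on which the fifth success occurs; negative binomial, r=5, p=0.071.
P(Y=30) = C(29,4) · p^5 · (1−p)^25
= 23751 · 1.8042e-06 · 0.15863 = 0.006798

0.0068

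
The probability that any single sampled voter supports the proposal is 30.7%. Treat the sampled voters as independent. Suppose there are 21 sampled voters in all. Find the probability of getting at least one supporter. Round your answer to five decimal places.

0.99955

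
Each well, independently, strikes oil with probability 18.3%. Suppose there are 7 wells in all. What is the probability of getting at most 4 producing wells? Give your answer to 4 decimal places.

0.9969

X ~ Binomial(7, 0.183); P(X ≤ 4) = Σ C(7,k) p^k (1−p)^(7−k) over k:
  k=0: C(7,0)·0.183^0·0.817^7 = 0.242971
  k=1: C(7,1)·0.183^1·0.817^6 = 0.380962
  k=2: C(7,2)·0.183^2·0.817^5 = 0.255995
  k=3: C(7,3)·0.183^3·0.817^4 = 0.095567
  k=4: C(7,4)·0.183^4·0.817^3 = 0.021406
Total = 0.996901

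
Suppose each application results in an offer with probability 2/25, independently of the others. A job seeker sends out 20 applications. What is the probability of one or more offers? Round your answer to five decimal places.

P(at least one) = 1 − P(none) = 1 − (1 − 0.08)^20
= 1 − 0.1886933 = 0.8113067

0.81131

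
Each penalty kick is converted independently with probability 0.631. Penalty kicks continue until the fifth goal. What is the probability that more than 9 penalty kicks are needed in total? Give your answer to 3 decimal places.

Needing more than 9 penalty kicks ⇔ fewer than 5 successes in the first 9. With X ~ Binomial(9, 0.631), P(Y > 9) = P(X ≤ 4).
  k=0: C(9,0)·0.631^0·0.369^9 = 0.00013
  k=1: C(9,1)·0.631^1·0.369^8 = 0.00195
  k=2: C(9,2)·0.631^2·0.369^7 = 0.01335
  k=3: C(9,3)·0.631^3·0.369^6 = 0.05328
  k=4: C(9,4)·0.631^4·0.369^5 = 0.13665
P(X ≤ 4) = 0.20536

0.205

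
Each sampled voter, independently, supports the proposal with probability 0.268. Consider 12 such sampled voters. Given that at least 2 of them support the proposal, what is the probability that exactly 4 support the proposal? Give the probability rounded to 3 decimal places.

0.241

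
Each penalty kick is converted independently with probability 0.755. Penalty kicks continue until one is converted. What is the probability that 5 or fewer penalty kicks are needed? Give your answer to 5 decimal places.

Y = number of penalty kicks to the first success; geometric, p = 0.755.
P(Y ≤ 5) = 1 − (1−p)^5 = 1 − 0.0008827 = 0.9991173

0.99912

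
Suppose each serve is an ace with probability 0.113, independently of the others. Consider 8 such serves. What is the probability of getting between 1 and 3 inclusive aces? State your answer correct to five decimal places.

X ~ Binomial(8, 0.113); P(1 ≤ X ≤ 3) = Σ C(8,k) p^k (1−p)^(8−k) over k:
  k=1: C(8,1)·0.113^1·0.887^7 = 0.3905114
  k=2: C(8,2)·0.113^2·0.887^6 = 0.1741232
  k=3: C(8,3)·0.113^3·0.887^5 = 0.0443651
Total = 0.6089997

0.60900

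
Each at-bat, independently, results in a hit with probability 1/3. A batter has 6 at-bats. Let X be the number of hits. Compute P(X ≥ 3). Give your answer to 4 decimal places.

X ~ Binomial(6, 0.333333); P(X ≥ 3) = Σ C(6,k) p^k (1−p)^(6−k) over k:
  k=3: C(6,3)·0.333333^3·0.666667^3 = 0.219479
  k=4: C(6,4)·0.333333^4·0.666667^2 = 0.082305
  k=5: C(6,5)·0.333333^5·0.666667^1 = 0.016461
  k=6: C(6,6)·0.333333^6·0.666667^0 = 0.001372
Total = 0.319616

0.3196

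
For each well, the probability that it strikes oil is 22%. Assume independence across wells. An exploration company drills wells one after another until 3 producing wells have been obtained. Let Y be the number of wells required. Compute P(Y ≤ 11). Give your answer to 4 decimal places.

Finishing within 11 wells ⇔ at least 3 successes in the first 11. With X ~ Binomial(11, 0.22), P(Y ≤ 11) = 1 − P(X ≤ 2).
  k=0: C(11,0)·0.22^0·0.78^11 = 0.065019
  k=1: C(11,1)·0.22^1·0.78^10 = 0.201726
  k=2: C(11,2)·0.22^2·0.78^9 = 0.284485
1 − 0.551230 = 0.448770

0.4488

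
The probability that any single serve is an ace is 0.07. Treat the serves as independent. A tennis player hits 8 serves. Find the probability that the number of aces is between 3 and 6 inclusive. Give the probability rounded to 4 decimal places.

0.0147

X ~ Binomial(8, 0.07); P(3 ≤ X ≤ 6) = Σ C(8,k) p^k (1−p)^(8−k) over k:
  k=3: C(8,3)·0.07^3·0.93^5 = 0.013363
  k=4: C(8,4)·0.07^4·0.93^4 = 0.001257
  k=5: C(8,5)·0.07^5·0.93^3 = 0.000076
  k=6: C(8,6)·0.07^6·0.93^2 = 0.000003
Total = 0.014699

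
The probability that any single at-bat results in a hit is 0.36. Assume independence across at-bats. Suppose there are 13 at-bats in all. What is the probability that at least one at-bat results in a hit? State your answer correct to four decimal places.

P(at least one) = 1 − P(none) = 1 − (1 − 0.36)^13
= 1 − 0.003022 = 0.996978

0.9970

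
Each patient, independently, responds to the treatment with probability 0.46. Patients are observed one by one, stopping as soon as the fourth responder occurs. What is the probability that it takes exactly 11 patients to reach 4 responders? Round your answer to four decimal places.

Y = trial on which the fourth success occurs; negative binomial, r=4, p=0.46.
P(Y=11) = C(10,3) · p^4 · (1−p)^7
= 120 · 0.044775 · 0.013389 = 0.071940

0.0719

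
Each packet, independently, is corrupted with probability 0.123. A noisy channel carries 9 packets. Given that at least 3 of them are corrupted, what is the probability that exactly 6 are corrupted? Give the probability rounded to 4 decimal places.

X ~ Binomial(9, 0.123). Want P(X=6 | X≥3) = P(X=6) / P(X≥3).
P(X=6) = C(9,6)·0.123^6·0.877^3 = 0.000196
P(X≥3) = 1 − 0.306900 − 0.387386 − 0.217325 = 0.088389
Ratio = 0.000196 / 0.088389 = 0.002220

0.0022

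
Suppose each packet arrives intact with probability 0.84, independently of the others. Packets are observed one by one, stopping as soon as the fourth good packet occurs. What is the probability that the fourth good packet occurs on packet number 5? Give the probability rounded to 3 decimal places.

0.319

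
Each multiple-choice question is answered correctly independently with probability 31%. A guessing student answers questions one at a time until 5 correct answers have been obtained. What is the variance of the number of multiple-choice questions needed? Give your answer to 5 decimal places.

35.90010

Y = total multiple-choice questions until the fifth success; negative binomial with r=5, p=0.31.
Var(Y) = r(1−p)/p² = 5·0.69 / 0.31² = 35.9001041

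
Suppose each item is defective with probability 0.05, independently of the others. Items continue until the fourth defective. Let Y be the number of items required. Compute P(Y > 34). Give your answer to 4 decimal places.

0.9119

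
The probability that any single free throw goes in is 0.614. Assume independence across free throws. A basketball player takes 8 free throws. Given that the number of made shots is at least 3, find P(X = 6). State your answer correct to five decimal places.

X ~ Binomial(8, 0.614). Want P(X=6 | X≥3) = P(X=6) / P(X≥3).
P(X=6) = C(8,6)·0.614^6·0.386^2 = 0.2235336
P(X≥3) = 1 − 0.0004928 − 0.0062715 − 0.0349155 = 0.9583202
Ratio = 0.2235336 / 0.9583202 = 0.2332557

0.23326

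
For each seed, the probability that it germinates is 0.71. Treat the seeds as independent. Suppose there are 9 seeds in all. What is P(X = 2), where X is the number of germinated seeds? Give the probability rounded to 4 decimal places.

X ~ Binomial(n=9, p=0.71).
P(X=2) = C(9,2) · p^2 · (1−p)^7
= 36 · 0.5041 · 0.0001725 = 0.003130

0.0031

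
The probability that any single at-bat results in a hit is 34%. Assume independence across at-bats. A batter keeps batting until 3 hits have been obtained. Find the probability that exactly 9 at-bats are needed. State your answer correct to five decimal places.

Y = trial on which the third success occurs; negative binomial, r=3, p=0.34.
P(Y=9) = C(8,2) · p^3 · (1−p)^6
= 28 · 0.039304 · 0.082654 = 0.0909617

0.09096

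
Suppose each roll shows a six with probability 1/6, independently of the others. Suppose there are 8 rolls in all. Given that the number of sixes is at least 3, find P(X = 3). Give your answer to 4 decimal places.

0.7727

X ~ Binomial(8, 0.166667). Want P(X=3 | X≥3) = P(X=3) / P(X≥3).
P(X=3) = C(8,3)·0.166667^3·0.833333^5 = 0.104190
P(X≥3) = 1 − 0.232568 − 0.372109 − 0.260476 = 0.134847
Ratio = 0.104190 / 0.134847 = 0.772658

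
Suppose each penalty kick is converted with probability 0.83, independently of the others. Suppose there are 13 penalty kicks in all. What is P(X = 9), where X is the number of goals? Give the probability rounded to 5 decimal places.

0.11164

X ~ Binomial(n=13, p=0.83).
P(X=9) = C(13,9) · p^9 · (1−p)^4
= 715 · 0.18694 · 0.00083521 = 0.1116361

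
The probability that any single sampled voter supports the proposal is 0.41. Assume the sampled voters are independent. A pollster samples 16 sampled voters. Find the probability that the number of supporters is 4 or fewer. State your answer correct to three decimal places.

X ~ Binomial(16, 0.41); P(X ≤ 4) = Σ C(16,k) p^k (1−p)^(16−k) over k:
  k=0: C(16,0)·0.41^0·0.59^16 = 0.00022
  k=1: C(16,1)·0.41^1·0.59^15 = 0.00240
  k=2: C(16,2)·0.41^2·0.59^14 = 0.01249
  k=3: C(16,3)·0.41^3·0.59^13 = 0.04051
  k=4: C(16,4)·0.41^4·0.59^12 = 0.09150
Total = 0.14712

0.147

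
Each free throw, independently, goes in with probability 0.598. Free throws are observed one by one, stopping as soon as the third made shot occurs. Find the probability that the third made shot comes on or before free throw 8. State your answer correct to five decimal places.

Finishing within 8 free throws ⇔ at least 3 successes in the first 8. With X ~ Binomial(8, 0.598), P(Y ≤ 8) = 1 − P(X ≤ 2).
  k=0: C(8,0)·0.598^0·0.402^8 = 0.0006820
  k=1: C(8,1)·0.598^1·0.402^7 = 0.0081166
  k=2: C(8,2)·0.598^2·0.402^6 = 0.0422588
1 − 0.0510574 = 0.9489426

0.94894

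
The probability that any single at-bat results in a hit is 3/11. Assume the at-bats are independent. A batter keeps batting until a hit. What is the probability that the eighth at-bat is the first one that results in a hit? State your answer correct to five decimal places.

0.02935

Geometric (trials to first success), p = 0.272727.
P(Y = 8) = (1−p)^7 · p = 0.10762 · 0.272727 = 0.0293501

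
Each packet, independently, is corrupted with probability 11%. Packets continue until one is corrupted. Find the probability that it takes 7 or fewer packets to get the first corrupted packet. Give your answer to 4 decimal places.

0.5577

Y = number of packets to the first success; geometric, p = 0.11.
P(Y ≤ 7) = 1 − (1−p)^7 = 1 − 0.442313 = 0.557687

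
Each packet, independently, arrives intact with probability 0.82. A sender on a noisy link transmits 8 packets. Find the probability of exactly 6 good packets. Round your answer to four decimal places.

X ~ Binomial(n=8, p=0.82).
P(X=6) = C(8,6) · p^6 · (1−p)^2
= 28 · 0.30401 · 0.0324 = 0.275795

0.2758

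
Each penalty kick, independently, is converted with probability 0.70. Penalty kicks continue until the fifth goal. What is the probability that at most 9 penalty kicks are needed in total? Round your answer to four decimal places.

0.9012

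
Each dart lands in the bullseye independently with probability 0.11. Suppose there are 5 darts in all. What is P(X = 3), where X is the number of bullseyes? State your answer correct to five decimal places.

X ~ Binomial(n=5, p=0.11).
P(X=3) = C(5,3) · p^3 · (1−p)^2
= 10 · 0.001331 · 0.7921 = 0.0105429

0.01054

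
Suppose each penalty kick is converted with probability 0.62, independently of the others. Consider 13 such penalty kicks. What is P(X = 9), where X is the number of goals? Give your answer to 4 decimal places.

0.2018

X ~ Binomial(n=13, p=0.62).
P(X=9) = C(13,9) · p^9 · (1−p)^4
= 715 · 0.013537 · 0.020851 = 0.201821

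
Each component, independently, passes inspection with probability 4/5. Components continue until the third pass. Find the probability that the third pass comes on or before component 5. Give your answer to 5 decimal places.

Finishing within 5 components ⇔ at least 3 successes in the first 5. With X ~ Binomial(5, 0.80), P(Y ≤ 5) = 1 − P(X ≤ 2).
  k=0: C(5,0)·0.80^0·0.20^5 = 0.0003200
  k=1: C(5,1)·0.80^1·0.20^4 = 0.0064000
  k=2: C(5,2)·0.80^2·0.20^3 = 0.0512000
1 − 0.0579200 = 0.9420800

0.94208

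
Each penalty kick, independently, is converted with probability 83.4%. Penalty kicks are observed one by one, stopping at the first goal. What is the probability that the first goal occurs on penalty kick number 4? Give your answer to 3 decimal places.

0.004

Geometric (trials to first success), p = 0.834.
P(Y = 4) = (1−p)^3 · p = 0.0045743 · 0.834 = 0.00381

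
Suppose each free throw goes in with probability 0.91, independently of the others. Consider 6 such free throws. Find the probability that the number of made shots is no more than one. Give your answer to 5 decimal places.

0.00003

X ~ Binomial(6, 0.91); P(X ≤ 1) = Σ C(6,k) p^k (1−p)^(6−k) over k:
  k=0: C(6,0)·0.91^0·0.09^6 = 0.0000005
  k=1: C(6,1)·0.91^1·0.09^5 = 0.0000322
Total = 0.0000328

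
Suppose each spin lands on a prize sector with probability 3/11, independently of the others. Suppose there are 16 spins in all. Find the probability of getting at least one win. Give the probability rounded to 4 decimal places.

P(at least one) = 1 − P(none) = 1 − (1 − 0.272727)^16
= 1 − 0.006126 = 0.993874

0.9939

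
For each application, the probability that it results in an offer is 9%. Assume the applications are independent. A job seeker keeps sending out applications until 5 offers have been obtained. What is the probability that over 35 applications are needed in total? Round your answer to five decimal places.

Needing more than 35 applications ⇔ fewer than 5 successes in the first 35. With X ~ Binomial(35, 0.09), P(Y > 35) = P(X ≤ 4).
  k=0: C(35,0)·0.09^0·0.91^35 = 0.0368510
  k=1: C(35,1)·0.09^1·0.91^34 = 0.1275610
  k=2: C(35,2)·0.09^2·0.91^33 = 0.2144707
  k=3: C(35,3)·0.09^3·0.91^32 = 0.2333252
  k=4: C(35,4)·0.09^4·0.91^31 = 0.1846090
P(X ≤ 4) = 0.7968169

0.79682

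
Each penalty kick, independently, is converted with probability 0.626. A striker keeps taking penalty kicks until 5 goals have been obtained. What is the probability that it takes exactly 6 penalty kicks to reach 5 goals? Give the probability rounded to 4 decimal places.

Y = trial on which the fifth success occurs; negative binomial, r=5, p=0.626.
P(Y=6) = C(5,4) · p^5 · (1−p)^1
= 5 · 0.096133 · 0.374 = 0.179768

0.1798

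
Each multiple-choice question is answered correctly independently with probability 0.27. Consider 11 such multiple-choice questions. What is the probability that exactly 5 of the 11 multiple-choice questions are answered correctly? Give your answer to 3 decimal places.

X ~ Binomial(n=11, p=0.27).
P(X=5) = C(11,5) · p^5 · (1−p)^6
= 462 · 0.0014349 · 0.15133 = 0.10032

0.100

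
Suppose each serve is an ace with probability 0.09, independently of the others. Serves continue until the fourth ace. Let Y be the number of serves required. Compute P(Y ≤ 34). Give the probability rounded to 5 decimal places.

0.36669

Finishing within 34 serves ⇔ at least 4 successes in the first 34. With X ~ Binomial(34, 0.09), P(Y ≤ 34) = 1 − P(X ≤ 3).
  k=0: C(34,0)·0.09^0·0.91^34 = 0.0404956
  k=1: C(34,1)·0.09^1·0.91^33 = 0.1361719
  k=2: C(34,2)·0.09^2·0.91^32 = 0.2222145
  k=3: C(34,3)·0.09^3·0.91^31 = 0.2344241
1 − 0.6333060 = 0.3666940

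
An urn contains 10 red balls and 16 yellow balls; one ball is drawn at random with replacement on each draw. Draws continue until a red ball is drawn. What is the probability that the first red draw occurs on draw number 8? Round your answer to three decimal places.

0.013

Geometric (trials to first success), p = 0.384615.
P(Y = 8) = (1−p)^7 · p = 0.033422 · 0.384615 = 0.01285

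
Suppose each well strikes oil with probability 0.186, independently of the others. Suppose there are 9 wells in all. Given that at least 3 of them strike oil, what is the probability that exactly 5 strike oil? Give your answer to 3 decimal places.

0.055

X ~ Binomial(9, 0.186). Want P(X=5 | X≥3) = P(X=5) / P(X≥3).
P(X=5) = C(9,5)·0.186^5·0.814^4 = 0.01231
P(X≥3) = 1 − 0.15690 − 0.32266 − 0.29492 = 0.22552
Ratio = 0.01231 / 0.22552 = 0.05461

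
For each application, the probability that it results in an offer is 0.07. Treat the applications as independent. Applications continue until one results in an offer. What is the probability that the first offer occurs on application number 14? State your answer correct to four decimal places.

0.0273

Geometric (trials to first success), p = 0.07.
P(Y = 14) = (1−p)^13 · p = 0.38929 · 0.07 = 0.027251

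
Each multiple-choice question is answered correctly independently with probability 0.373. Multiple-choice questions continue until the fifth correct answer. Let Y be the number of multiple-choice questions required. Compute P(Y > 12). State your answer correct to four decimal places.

Needing more than 12 multiple-choice questions ⇔ fewer than 5 successes in the first 12. With X ~ Binomial(12, 0.373), P(Y > 12) = P(X ≤ 4).
  k=0: C(12,0)·0.373^0·0.627^12 = 0.003692
  k=1: C(12,1)·0.373^1·0.627^11 = 0.026353
  k=2: C(12,2)·0.373^2·0.627^10 = 0.086226
  k=3: C(12,3)·0.373^3·0.627^9 = 0.170985
  k=4: C(12,4)·0.373^4·0.627^8 = 0.228866
P(X ≤ 4) = 0.516121

0.5161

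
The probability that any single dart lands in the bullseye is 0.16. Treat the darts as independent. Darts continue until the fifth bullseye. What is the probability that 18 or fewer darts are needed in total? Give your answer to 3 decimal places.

Finishing within 18 darts ⇔ at least 5 successes in the first 18. With X ~ Binomial(18, 0.16), P(Y ≤ 18) = 1 − P(X ≤ 4).
  k=0: C(18,0)·0.16^0·0.84^18 = 0.04335
  k=1: C(18,1)·0.16^1·0.84^17 = 0.14864
  k=2: C(18,2)·0.16^2·0.84^16 = 0.24066
  k=3: C(18,3)·0.16^3·0.84^15 = 0.24448
  k=4: C(18,4)·0.16^4·0.84^14 = 0.17463
1 − 0.85176 = 0.14824

0.148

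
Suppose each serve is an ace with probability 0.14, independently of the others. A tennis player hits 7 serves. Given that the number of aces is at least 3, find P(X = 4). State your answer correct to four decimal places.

0.1380

X ~ Binomial(7, 0.14). Want P(X=4 | X≥3) = P(X=4) / P(X≥3).
P(X=4) = C(7,4)·0.14^4·0.86^3 = 0.008552
P(X≥3) = 1 − 0.347928 − 0.396476 − 0.193628 = 0.061969
Ratio = 0.008552 / 0.061969 = 0.138008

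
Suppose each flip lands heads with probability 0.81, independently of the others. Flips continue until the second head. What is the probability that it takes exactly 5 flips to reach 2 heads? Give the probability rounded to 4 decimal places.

0.0180

Y = trial on which the second success occurs; negative binomial, r=2, p=0.81.
P(Y=5) = C(4,1) · p^2 · (1−p)^3
= 4 · 0.6561 · 0.006859 = 0.018001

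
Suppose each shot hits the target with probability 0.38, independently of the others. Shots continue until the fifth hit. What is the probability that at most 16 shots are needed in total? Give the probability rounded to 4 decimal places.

0.7895

Finishing within 16 shots ⇔ at least 5 successes in the first 16. With X ~ Binomial(16, 0.38), P(Y ≤ 16) = 1 − P(X ≤ 4).
  k=0: C(16,0)·0.38^0·0.62^16 = 0.000477
  k=1: C(16,1)·0.38^1·0.62^15 = 0.004675
  k=2: C(16,2)·0.38^2·0.62^14 = 0.021490
  k=3: C(16,3)·0.38^3·0.62^13 = 0.061465
  k=4: C(16,4)·0.38^4·0.62^12 = 0.122435
1 − 0.210542 = 0.789458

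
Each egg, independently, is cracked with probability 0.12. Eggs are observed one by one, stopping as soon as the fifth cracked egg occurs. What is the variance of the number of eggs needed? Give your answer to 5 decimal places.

Y = total eggs until the fifth success; negative binomial with r=5, p=0.12.
Var(Y) = r(1−p)/p² = 5·0.88 / 0.12² = 305.5555556

305.55556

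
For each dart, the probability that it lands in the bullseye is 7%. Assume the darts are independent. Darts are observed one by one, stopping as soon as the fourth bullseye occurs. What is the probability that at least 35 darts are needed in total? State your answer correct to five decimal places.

0.78777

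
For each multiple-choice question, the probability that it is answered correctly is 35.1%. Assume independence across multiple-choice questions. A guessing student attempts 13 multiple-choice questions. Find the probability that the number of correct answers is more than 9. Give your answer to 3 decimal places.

0.003

X ~ Binomial(13, 0.351); P(X ≥ 10) = Σ C(13,k) p^k (1−p)^(13−k) over k:
  k=10: C(13,10)·0.351^10·0.649^3 = 0.00222
  k=11: C(13,11)·0.351^11·0.649^2 = 0.00033
  k=12: C(13,12)·0.351^12·0.649^1 = 0.00003
  k=13: C(13,13)·0.351^13·0.649^0 = 0.00000
Total = 0.00258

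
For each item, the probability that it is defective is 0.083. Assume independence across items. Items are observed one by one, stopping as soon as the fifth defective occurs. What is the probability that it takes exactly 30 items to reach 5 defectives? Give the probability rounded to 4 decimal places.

0.0107

Y = trial on which the fifth success occurs; negative binomial, r=5, p=0.083.
P(Y=30) = C(29,4) · p^5 · (1−p)^25
= 23751 · 3.939e-06 · 0.11461 = 0.010723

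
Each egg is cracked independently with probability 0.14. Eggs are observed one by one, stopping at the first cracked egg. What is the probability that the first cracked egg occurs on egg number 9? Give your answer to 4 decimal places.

Geometric (trials to first success), p = 0.14.
P(Y = 9) = (1−p)^8 · p = 0.29922 · 0.14 = 0.041891

0.0419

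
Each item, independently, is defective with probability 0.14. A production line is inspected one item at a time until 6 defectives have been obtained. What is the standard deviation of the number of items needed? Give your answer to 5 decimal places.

Y = total items until the sixth success; negative binomial with r=6, p=0.14.
SD(Y) = √[r(1−p)/p²] = √(263.2653061) = 16.2254524

16.22545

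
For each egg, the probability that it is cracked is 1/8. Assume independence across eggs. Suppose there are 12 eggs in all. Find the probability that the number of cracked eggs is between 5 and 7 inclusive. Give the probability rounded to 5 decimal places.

0.01127

X ~ Binomial(12, 0.125); P(5 ≤ X ≤ 7) = Σ C(12,k) p^k (1−p)^(12−k) over k:
  k=5: C(12,5)·0.125^5·0.875^7 = 0.0094914
  k=6: C(12,6)·0.125^6·0.875^6 = 0.0015819
  k=7: C(12,7)·0.125^7·0.875^5 = 0.0001937
Total = 0.0112670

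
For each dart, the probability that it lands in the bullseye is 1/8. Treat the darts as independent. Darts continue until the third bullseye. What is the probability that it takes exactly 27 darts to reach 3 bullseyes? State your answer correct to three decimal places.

0.026

Y = trial on which the third success occurs; negative binomial, r=3, p=0.125.
P(Y=27) = C(26,2) · p^3 · (1−p)^24
= 325 · 0.0019531 · 0.040569 = 0.02575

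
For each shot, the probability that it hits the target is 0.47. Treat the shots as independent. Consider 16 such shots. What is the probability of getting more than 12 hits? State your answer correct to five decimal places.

X ~ Binomial(16, 0.47); P(X ≥ 13) = Σ C(16,k) p^k (1−p)^(16−k) over k:
  k=13: C(16,13)·0.47^13·0.53^3 = 0.0045529
  k=14: C(16,14)·0.47^14·0.53^2 = 0.0008652
  k=15: C(16,15)·0.47^15·0.53^1 = 0.0001023
  k=16: C(16,16)·0.47^16·0.53^0 = 0.0000057
Total = 0.0055260

0.00553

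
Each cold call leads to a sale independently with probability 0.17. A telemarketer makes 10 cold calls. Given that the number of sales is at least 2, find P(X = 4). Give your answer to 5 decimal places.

X ~ Binomial(10, 0.17). Want P(X=4 | X≥2) = P(X=4) / P(X≥2).
P(X=4) = C(10,4)·0.17^4·0.83^6 = 0.0573434
P(X≥2) = 1 − 0.1551604 − 0.3177984 = 0.5270412
Ratio = 0.0573434 / 0.5270412 = 0.1088025

0.10880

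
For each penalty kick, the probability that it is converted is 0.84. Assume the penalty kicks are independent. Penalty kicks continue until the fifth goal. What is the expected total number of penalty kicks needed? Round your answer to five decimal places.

Y = total penalty kicks until the fifth success; negative binomial with r=5, p=0.84.
E[Y] = r / p = 5 / 0.84 = 5.9523810

5.95238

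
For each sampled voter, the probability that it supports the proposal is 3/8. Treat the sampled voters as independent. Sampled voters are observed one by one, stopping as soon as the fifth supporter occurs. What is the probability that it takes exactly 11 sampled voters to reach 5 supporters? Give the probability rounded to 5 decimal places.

0.09282

Y = trial on which the fifth success occurs; negative binomial, r=5, p=0.375.
P(Y=11) = C(10,4) · p^5 · (1−p)^6
= 210 · 0.0074158 · 0.059605 = 0.0928230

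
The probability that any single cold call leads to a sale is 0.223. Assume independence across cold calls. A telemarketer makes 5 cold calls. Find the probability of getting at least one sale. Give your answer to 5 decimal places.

P(at least one) = 1 − P(none) = 1 − (1 − 0.223)^5
= 1 − 0.2832077 = 0.7167923

0.71679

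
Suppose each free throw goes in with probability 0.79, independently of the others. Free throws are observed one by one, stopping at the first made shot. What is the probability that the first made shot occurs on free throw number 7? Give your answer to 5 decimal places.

Geometric (trials to first success), p = 0.79.
P(Y = 7) = (1−p)^6 · p = 8.5766e-05 · 0.79 = 0.0000678

0.00007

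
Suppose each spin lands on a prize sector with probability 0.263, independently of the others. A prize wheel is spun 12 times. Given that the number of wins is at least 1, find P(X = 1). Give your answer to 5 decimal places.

X ~ Binomial(12, 0.263). Want P(X=1 | X≥1) = P(X=1) / P(X≥1).
P(X=1) = C(12,1)·0.263^1·0.737^11 = 0.1099713
P(X≥1) = 1 − 0.0256809 = 0.9743191
Ratio = 0.1099713 / 0.9743191 = 0.1128699

0.11287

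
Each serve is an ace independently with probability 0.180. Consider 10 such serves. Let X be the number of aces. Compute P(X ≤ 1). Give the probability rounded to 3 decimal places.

X ~ Binomial(10, 0.18); P(X ≤ 1) = Σ C(10,k) p^k (1−p)^(10−k) over k:
  k=0: C(10,0)·0.18^0·0.82^10 = 0.13745
  k=1: C(10,1)·0.18^1·0.82^9 = 0.30172
Total = 0.43916

0.439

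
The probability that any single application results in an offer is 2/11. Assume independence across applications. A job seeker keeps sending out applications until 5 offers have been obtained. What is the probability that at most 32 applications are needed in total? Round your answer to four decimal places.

0.7158

Finishing within 32 applications ⇔ at least 5 successes in the first 32. With X ~ Binomial(32, 0.181818), P(Y ≤ 32) = 1 − P(X ≤ 4).
  k=0: C(32,0)·0.181818^0·0.818182^32 = 0.001626
  k=1: C(32,1)·0.181818^1·0.818182^31 = 0.011565
  k=2: C(32,2)·0.181818^2·0.818182^30 = 0.039834
  k=3: C(32,3)·0.181818^3·0.818182^29 = 0.088519
  k=4: C(32,4)·0.181818^4·0.818182^28 = 0.142615
1 − 0.284159 = 0.715841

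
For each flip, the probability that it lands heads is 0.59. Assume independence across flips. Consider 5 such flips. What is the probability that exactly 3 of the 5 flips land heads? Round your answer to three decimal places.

0.345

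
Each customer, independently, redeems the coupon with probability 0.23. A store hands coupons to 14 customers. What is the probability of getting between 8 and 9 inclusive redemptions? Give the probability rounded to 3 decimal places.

X ~ Binomial(14, 0.23); P(8 ≤ X ≤ 9) = Σ C(14,k) p^k (1−p)^(14−k) over k:
  k=8: C(14,8)·0.23^8·0.77^6 = 0.00490
  k=9: C(14,9)·0.23^9·0.77^5 = 0.00098
Total = 0.00588

0.006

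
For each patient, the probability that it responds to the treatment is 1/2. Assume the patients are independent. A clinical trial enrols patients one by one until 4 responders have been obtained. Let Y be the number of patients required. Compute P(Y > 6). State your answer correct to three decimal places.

0.656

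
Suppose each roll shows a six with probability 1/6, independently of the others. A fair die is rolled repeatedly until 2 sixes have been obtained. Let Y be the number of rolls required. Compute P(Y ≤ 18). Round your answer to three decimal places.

0.827

Finishing within 18 rolls ⇔ at least 2 successes in the first 18. With X ~ Binomial(18, 0.166667), P(Y ≤ 18) = 1 − P(X ≤ 1).
  k=0: C(18,0)·0.166667^0·0.833333^18 = 0.03756
  k=1: C(18,1)·0.166667^1·0.833333^17 = 0.13522
1 − 0.17278 = 0.82722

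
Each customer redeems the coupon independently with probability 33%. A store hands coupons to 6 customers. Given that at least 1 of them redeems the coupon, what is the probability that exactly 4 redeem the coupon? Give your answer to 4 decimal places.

0.0878

X ~ Binomial(6, 0.33). Want P(X=4 | X≥1) = P(X=4) / P(X≥1).
P(X=4) = C(6,4)·0.33^4·0.67^2 = 0.079854
P(X≥1) = 1 − 0.090458 = 0.909542
Ratio = 0.079854 / 0.909542 = 0.087796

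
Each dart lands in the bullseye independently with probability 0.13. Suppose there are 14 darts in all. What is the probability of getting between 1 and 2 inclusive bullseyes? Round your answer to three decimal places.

0.587

X ~ Binomial(14, 0.13); P(1 ≤ X ≤ 2) = Σ C(14,k) p^k (1−p)^(14−k) over k:
  k=1: C(14,1)·0.13^1·0.87^13 = 0.29773
  k=2: C(14,2)·0.13^2·0.87^12 = 0.28917
Total = 0.58690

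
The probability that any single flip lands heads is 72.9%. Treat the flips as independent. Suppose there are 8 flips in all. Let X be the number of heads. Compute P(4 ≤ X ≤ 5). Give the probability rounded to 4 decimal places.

X ~ Binomial(8, 0.729); P(4 ≤ X ≤ 5) = Σ C(8,k) p^k (1−p)^(8−k) over k:
  k=4: C(8,4)·0.729^4·0.271^4 = 0.106631
  k=5: C(8,5)·0.729^5·0.271^3 = 0.229474
Total = 0.336105

0.3361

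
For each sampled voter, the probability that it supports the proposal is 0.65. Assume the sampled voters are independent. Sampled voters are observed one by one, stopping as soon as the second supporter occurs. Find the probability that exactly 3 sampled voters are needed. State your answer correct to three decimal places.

0.296

Y = trial on which the second success occurs; negative binomial, r=2, p=0.65.
P(Y=3) = C(2,1) · p^2 · (1−p)^1
= 2 · 0.4225 · 0.35 = 0.29575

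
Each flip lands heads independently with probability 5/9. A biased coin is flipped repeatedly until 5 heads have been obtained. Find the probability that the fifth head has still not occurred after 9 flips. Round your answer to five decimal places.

0.36551

Needing more than 9 flips ⇔ fewer than 5 successes in the first 9. With X ~ Binomial(9, 0.555556), P(Y > 9) = P(X ≤ 4).
  k=0: C(9,0)·0.555556^0·0.444444^9 = 0.0006766
  k=1: C(9,1)·0.555556^1·0.444444^8 = 0.0076122
  k=2: C(9,2)·0.555556^2·0.444444^7 = 0.0380610
  k=3: C(9,3)·0.555556^3·0.444444^6 = 0.1110112
  k=4: C(9,4)·0.555556^4·0.444444^5 = 0.2081459
P(X ≤ 4) = 0.3655069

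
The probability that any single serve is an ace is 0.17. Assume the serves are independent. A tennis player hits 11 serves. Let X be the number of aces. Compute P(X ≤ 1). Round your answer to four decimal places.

X ~ Binomial(11, 0.17); P(X ≤ 1) = Σ C(11,k) p^k (1−p)^(11−k) over k:
  k=0: C(11,0)·0.17^0·0.83^11 = 0.128783
  k=1: C(11,1)·0.17^1·0.83^10 = 0.290150
Total = 0.418933

0.4189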